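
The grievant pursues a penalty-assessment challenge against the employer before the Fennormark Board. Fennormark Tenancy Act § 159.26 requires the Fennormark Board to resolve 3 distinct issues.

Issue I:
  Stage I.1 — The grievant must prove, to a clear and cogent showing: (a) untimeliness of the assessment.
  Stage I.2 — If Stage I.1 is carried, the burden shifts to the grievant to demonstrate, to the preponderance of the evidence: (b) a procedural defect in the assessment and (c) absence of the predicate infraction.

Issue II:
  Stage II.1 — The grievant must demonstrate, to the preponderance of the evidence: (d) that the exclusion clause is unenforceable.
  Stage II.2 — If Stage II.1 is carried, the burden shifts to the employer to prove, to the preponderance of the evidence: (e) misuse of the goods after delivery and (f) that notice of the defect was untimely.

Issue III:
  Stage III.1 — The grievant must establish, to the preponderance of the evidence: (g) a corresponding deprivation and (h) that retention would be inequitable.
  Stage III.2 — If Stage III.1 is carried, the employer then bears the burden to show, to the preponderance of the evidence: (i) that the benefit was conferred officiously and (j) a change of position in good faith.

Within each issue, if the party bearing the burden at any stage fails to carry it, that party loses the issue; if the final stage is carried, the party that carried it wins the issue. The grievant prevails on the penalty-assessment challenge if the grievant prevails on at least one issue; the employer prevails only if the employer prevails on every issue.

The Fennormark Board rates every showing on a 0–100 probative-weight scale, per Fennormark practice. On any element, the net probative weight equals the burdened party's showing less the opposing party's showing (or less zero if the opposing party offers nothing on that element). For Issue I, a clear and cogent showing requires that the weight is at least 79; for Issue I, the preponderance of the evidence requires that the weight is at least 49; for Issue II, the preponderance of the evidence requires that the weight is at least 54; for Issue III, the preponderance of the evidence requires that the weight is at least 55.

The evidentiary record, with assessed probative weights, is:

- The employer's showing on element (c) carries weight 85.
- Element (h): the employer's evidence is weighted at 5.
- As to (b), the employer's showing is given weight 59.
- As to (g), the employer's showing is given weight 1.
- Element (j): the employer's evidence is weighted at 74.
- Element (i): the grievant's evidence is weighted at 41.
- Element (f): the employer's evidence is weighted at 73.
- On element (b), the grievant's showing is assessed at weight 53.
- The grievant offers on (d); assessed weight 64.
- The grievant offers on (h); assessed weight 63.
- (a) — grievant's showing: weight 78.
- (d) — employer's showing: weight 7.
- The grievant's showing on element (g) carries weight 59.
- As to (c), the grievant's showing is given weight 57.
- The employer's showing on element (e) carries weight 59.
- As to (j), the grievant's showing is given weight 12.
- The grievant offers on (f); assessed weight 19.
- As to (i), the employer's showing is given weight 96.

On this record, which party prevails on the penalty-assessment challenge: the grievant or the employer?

employer

— Issue I —
Stage I.1 — burden on grievant; standard: a clear and cogent showing (weight is at least 79).
    (a): 78 < 79 [not met]
  The grievant does not carry Stage I.1.
The analysis ends at Stage I.1; the employer prevails on this issue.
— Issue II —
Stage II.1 — burden on grievant; standard: the preponderance of the evidence (weight is at least 54).
    (d): 64 − 7 = 57 ≥ 54 [met]
  Stage II.1 is satisfied; the onus moves to the employer.
Stage II.2 — burden on employer; standard: the preponderance of the evidence (weight is at least 54).
    (e): 59 ≥ 54 [met]
    (f): 73 − 19 = 54 ≥ 54 [met]
  All elements met at the final stage.
Every stage carried; the employer prevails on this issue.
— Issue III —
Stage III.1 — burden on grievant; standard: the preponderance of the evidence (weight is at least 55).
    (g): 59 − 1 = 58 ≥ 55 [met]
    (h): 63 − 5 = 58 ≥ 55 [met]
  All elements met. The burden passes to the employer.
Stage III.2 — burden on employer; standard: the preponderance of the evidence (weight is at least 55).
    (i): 96 − 41 = 55 ≥ 55 [met]
    (j): 74 − 12 = 62 ≥ 55 [met]
  All elements met at the final stage.
All stages carried — the employer prevails on this issue.
Per-issue: Issue I → employer; Issue II → employer; Issue III → employer. The grievant must prevail on at least one issue; overall, the employer prevails.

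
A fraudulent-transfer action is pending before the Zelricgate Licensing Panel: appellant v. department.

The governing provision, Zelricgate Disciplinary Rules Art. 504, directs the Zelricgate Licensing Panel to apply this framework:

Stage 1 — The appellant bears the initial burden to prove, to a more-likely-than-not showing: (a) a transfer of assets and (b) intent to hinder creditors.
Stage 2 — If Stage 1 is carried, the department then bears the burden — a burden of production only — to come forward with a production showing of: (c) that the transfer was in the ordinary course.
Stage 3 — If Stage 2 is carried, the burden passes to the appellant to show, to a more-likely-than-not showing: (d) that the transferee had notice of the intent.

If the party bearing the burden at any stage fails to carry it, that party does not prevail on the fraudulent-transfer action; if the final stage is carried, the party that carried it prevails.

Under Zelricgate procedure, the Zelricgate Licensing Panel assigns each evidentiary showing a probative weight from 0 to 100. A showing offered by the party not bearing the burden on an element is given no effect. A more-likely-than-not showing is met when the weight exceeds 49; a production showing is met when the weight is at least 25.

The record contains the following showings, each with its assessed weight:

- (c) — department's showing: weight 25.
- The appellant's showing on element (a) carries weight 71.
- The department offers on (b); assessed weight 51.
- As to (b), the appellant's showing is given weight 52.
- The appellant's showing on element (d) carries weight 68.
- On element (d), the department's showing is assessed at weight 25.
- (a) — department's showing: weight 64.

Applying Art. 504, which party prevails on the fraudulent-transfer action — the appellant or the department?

appellant

Stage 1 (appellant, a more-likely-than-not showing, weight exceeds 49): (a) 71 (department's 64 disregarded) > 49 — meets; (b) 52 (department's 51 disregarded) > 49 — meets.
  Stage 1 is satisfied; the onus moves to the department.
Stage 2 (department, a production showing, weight is at least 25): (c) 25 ≥ 25 — meets.
  The department carries Stage 2; the appellant now bears the burden.
Stage 3 (appellant, a more-likely-than-not showing, weight exceeds 49): (d) 68 (department's 25 disregarded) > 49 — meets.
  The appellant carries the last stage.
Every stage carried; the appellant prevails.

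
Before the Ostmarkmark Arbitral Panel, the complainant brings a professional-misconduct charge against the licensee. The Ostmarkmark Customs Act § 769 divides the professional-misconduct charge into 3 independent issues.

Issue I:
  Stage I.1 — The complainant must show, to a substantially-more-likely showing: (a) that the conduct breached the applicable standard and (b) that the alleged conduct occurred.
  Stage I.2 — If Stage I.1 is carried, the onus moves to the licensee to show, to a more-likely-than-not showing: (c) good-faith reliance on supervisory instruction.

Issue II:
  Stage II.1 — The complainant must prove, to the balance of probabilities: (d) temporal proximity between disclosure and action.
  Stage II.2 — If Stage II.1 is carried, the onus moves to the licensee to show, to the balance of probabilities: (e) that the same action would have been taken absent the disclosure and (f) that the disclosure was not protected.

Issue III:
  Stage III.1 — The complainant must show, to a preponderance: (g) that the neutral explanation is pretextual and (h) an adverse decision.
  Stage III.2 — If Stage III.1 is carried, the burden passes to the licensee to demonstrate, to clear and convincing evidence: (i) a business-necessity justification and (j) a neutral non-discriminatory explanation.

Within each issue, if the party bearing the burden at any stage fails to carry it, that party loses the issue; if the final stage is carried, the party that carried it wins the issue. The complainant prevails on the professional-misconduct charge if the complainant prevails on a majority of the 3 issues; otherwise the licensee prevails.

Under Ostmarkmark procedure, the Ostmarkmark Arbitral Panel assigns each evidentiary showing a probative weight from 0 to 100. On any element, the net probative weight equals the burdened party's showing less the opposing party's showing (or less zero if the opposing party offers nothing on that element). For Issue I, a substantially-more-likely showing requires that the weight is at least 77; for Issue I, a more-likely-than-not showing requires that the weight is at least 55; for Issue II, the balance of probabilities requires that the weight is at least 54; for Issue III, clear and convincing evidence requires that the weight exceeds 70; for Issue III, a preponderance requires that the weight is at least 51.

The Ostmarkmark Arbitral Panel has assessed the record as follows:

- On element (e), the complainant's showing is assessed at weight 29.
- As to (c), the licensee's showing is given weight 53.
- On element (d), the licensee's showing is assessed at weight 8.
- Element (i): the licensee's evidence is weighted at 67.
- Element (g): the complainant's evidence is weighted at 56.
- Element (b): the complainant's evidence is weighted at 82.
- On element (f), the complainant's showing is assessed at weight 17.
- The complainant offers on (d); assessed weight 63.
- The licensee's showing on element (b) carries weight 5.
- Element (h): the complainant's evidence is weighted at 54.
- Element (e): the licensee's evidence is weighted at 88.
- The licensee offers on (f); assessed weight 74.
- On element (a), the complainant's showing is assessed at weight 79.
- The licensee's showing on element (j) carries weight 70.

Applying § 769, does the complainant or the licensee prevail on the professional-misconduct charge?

complainant

— Issue I —
At Stage I.1 the complainant must meet a substantially-more-likely showing (weight is at least 77): on (a) the weight is 79, ≥ 77, so (a) meets the standard; on (b) the weight is 82 less the opposing 5 gives net 77, which does reach 77, so (b) meets the standard.
  All elements met. The burden passes to the licensee.
At Stage I.2 the licensee must meet a more-likely-than-not showing (weight is at least 55): on (c) the weight is 53, < 55, so (c) does not meet the standard.
  Not every element is met, so the licensee fails to carry Stage I.2.
The complainant prevails on this issue.
— Issue II —
Stage II.1 — burden on complainant; standard: the balance of probabilities (weight is at least 54).
    (d): 63 − 8 = 55 ≥ 54 [met]
  All elements met. The burden passes to the licensee.
Stage II.2 — burden on licensee; standard: the balance of probabilities (weight is at least 54).
    (e): 88 − 29 = 59 ≥ 54 [met]
    (f): 74 − 17 = 57 ≥ 54 [met]
  Stage II.2 carried; the final stage is satisfied.
Every stage carried; the licensee prevails on this issue.
— Issue III —
Stage III.1 — burden on complainant; standard: a preponderance (weight is at least 51).
    (g): 56 ≥ 51 [met]
    (h): 54 ≥ 51 [met]
  Stage III.1 carried; the burden shifts to the licensee.
Stage III.2 — burden on licensee; standard: clear and convincing evidence (weight exceeds 70).
    (i): 67 ≤ 70 [not met]
    (j): 70 ≤ 70 [not met]
  Not every element is met, so the licensee fails to carry Stage III.2.
The complainant prevails on this issue.
Per-issue: Issue I → complainant; Issue II → licensee; Issue III → complainant. The complainant must prevail on a majority of issues; overall, the complainant prevails.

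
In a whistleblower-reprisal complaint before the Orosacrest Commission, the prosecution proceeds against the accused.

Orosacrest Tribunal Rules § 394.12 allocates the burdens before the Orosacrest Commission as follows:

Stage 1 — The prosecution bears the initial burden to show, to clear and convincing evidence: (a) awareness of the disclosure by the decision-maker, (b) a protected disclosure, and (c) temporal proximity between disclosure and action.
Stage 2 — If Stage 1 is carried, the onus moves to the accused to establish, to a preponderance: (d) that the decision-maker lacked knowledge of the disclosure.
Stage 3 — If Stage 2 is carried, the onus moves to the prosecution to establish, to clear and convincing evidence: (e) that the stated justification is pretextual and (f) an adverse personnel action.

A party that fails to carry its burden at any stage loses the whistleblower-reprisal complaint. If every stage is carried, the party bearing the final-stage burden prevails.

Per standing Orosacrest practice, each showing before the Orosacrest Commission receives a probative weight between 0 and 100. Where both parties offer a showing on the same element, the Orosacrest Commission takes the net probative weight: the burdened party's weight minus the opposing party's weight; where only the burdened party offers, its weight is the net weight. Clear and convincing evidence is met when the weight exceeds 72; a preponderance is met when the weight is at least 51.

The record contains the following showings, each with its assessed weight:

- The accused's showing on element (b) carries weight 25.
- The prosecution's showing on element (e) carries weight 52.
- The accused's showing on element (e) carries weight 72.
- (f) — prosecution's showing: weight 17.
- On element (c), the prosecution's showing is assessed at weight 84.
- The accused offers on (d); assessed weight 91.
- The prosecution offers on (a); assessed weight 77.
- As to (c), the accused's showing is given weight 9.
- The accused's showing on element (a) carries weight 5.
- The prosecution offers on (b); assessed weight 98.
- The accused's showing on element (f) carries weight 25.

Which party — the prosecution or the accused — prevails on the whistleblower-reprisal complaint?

Stage 1 — burden on prosecution; standard: clear and convincing evidence (weight exceeds 72).
    (a): 77 − 5 = 72 ≤ 72 [not met]
    (b): 98 − 25 = 73 > 72 [met]
    (c): 84 − 9 = 75 > 72 [met]
  Stage 1 not carried; the prosecution fails its burden.
The analysis ends at Stage 1; the accused prevails.

accused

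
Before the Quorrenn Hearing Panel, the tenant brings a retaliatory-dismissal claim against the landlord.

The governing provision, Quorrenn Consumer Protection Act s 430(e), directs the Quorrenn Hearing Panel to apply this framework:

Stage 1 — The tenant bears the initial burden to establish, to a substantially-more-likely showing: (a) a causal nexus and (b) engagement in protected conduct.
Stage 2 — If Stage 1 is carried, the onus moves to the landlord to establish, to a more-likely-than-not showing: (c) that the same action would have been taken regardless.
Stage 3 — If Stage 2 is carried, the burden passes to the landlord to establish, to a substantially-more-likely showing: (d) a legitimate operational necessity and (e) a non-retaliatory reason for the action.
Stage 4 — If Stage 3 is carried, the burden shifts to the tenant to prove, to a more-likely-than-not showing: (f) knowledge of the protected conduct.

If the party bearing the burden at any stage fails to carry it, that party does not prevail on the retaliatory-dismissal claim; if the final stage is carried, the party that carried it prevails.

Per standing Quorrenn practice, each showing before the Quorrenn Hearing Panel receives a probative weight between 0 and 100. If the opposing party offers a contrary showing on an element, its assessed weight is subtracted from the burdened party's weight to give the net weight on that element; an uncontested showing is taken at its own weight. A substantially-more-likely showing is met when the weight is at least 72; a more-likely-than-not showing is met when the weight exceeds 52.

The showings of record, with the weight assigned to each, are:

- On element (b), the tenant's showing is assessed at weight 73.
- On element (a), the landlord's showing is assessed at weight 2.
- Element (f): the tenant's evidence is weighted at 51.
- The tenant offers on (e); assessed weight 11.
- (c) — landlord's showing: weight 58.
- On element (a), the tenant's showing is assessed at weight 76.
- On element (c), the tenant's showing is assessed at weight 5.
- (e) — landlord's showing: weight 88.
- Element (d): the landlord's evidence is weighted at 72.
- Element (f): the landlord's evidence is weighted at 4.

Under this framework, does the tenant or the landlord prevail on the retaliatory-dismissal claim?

landlord

Stage 1 — burden on tenant; standard: a substantially-more-likely showing (weight is at least 72).
    (a): 76 − 2 = 74 ≥ 72 [met]
    (b): 73 ≥ 72 [met]
  The tenant carries Stage 1; the landlord now bears the burden.
Stage 2 — burden on landlord; standard: a more-likely-than-not showing (weight exceeds 52).
    (c): 58 − 5 = 53 > 52 [met]
  Stage 2 is satisfied; the landlord continues to bear the burden.
Stage 3 — burden on landlord; standard: a substantially-more-likely showing (weight is at least 72).
    (d): 72 ≥ 72 [met]
    (e): 88 − 11 = 77 ≥ 72 [met]
  The landlord carries Stage 3; the tenant now bears the burden.
Stage 4 — burden on tenant; standard: a more-likely-than-not showing (weight exceeds 52).
    (f): 51 − 4 = 47 ≤ 52 [not met]
  Not every element is met, so the tenant fails to carry Stage 4.
So the landlord prevails.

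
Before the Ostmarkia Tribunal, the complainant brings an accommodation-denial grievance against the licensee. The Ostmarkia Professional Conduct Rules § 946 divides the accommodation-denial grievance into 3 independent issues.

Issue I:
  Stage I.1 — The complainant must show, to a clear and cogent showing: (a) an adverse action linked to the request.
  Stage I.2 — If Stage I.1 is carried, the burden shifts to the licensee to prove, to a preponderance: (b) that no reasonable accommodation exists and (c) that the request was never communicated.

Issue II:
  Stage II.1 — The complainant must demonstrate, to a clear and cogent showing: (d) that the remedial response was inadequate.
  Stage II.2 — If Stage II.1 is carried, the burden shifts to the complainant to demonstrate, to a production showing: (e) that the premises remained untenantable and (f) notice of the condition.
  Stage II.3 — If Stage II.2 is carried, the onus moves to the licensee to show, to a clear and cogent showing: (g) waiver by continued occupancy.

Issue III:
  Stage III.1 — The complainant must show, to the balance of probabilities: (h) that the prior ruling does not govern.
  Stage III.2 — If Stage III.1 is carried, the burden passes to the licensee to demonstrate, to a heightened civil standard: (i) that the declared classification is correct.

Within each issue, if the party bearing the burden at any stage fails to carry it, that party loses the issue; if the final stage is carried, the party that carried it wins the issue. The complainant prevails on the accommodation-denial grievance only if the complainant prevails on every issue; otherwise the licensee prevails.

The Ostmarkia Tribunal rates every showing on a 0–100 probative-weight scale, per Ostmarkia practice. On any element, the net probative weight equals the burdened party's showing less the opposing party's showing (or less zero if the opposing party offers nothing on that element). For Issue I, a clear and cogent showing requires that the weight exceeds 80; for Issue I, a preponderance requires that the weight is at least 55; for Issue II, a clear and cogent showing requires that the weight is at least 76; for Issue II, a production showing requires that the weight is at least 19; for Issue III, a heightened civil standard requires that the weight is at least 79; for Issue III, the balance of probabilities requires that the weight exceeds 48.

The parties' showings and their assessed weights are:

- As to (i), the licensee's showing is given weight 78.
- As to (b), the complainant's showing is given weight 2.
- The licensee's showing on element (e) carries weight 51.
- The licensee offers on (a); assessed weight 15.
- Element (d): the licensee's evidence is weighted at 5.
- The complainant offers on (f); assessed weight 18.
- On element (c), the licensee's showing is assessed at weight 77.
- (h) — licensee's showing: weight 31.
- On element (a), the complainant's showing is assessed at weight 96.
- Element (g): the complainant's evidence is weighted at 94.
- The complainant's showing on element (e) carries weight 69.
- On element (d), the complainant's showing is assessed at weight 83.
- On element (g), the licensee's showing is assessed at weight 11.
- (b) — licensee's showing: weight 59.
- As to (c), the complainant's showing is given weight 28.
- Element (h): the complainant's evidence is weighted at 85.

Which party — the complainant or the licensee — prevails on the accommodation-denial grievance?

— Issue I —
Stage I.1 (complainant, a clear and cogent showing, weight exceeds 80): (a) net 96−15=81 > 80 — meets.
  All elements met. The burden passes to the licensee.
Stage I.2 (licensee, a preponderance, weight is at least 55): (b) net 59−2=57 ≥ 55 — meets; (c) net 77−28=49 < 55 — fails.
  Not every element is met, so the licensee fails to carry Stage I.2.
The complainant prevails on this issue.
— Issue II —
At Stage II.1 the complainant must meet a clear and cogent showing (weight is at least 76): on (d) the weight is 83 less the opposing 5 gives net 78, ≥ 76, so (d) meets the standard.
  Stage II.1 carried; the burden remains with the complainant.
At Stage II.2 the complainant must meet a production showing (weight is at least 19): on (e) the weight is 69 less the opposing 51 gives net 18, which does not reach 19, so (e) does not meet the standard; on (f) the weight is 18, < 19, so (f) does not meet the standard.
  The complainant does not carry Stage II.2.
So the licensee prevails on this issue.
— Issue III —
Stage III.1 (complainant, the balance of probabilities, weight exceeds 48): (h) net 85−31=54 > 48 — meets.
  Stage III.1 is satisfied; the onus moves to the licensee.
Stage III.2 (licensee, a heightened civil standard, weight is at least 79): (i) 78 < 79 — fails.
  The licensee does not carry Stage III.2.
The analysis ends at Stage III.2; the complainant prevails on this issue.
Per-issue: Issue I → complainant; Issue II → licensee; Issue III → complainant. The complainant must prevail on every issue; overall, the licensee prevails.

licensee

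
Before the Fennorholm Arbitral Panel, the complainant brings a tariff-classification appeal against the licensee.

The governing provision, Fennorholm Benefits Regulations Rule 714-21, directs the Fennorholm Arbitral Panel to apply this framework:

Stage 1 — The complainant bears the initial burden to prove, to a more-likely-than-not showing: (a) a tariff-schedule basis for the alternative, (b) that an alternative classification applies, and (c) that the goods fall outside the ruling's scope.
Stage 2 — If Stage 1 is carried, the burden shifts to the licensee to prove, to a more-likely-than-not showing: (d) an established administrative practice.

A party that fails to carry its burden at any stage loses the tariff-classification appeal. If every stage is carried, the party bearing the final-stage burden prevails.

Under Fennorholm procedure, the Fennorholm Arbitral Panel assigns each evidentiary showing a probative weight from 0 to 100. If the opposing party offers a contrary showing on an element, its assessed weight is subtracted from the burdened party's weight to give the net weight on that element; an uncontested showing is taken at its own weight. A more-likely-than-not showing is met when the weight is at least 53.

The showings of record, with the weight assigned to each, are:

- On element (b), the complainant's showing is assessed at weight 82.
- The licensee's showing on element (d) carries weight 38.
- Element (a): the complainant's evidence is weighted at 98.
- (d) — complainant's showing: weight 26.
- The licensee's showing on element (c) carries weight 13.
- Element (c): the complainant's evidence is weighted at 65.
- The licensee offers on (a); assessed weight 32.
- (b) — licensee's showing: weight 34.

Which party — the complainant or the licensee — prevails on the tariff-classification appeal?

licensee

Stage 1 — burden on complainant; standard: a more-likely-than-not showing (weight is at least 53).
    (a): 98 − 32 = 66 ≥ 53 [met]
    (b): 82 − 34 = 48 < 53 [not met]
    (c): 65 − 13 = 52 < 53 [not met]
  Not every element is met, so the complainant fails to carry Stage 1.
The licensee prevails.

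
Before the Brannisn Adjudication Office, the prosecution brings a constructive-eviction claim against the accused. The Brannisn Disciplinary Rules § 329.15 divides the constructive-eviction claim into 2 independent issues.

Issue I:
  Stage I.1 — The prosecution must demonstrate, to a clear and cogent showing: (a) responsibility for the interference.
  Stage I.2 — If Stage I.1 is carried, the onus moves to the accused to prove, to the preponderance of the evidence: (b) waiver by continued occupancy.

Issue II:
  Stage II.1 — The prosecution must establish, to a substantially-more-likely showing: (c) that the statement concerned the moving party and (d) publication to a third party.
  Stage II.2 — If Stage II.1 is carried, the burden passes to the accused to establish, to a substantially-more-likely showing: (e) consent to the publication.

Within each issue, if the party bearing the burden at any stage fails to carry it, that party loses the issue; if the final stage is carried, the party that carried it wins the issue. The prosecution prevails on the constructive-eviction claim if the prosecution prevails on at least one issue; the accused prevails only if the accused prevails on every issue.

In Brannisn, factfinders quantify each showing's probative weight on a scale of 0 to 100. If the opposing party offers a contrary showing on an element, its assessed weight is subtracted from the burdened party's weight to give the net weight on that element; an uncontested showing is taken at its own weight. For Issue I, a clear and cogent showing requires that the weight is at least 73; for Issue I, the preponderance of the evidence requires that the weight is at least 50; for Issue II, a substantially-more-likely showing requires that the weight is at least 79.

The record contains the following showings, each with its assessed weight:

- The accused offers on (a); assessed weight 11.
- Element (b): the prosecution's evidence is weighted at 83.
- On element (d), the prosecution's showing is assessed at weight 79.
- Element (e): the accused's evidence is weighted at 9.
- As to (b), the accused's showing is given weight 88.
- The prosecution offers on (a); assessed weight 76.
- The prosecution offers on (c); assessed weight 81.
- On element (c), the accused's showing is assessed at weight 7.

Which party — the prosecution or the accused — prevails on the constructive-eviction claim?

accused

— Issue I —
Stage I.1 — burden on prosecution; standard: a clear and cogent showing (weight is at least 73).
    (a): 76 − 11 = 65 < 73 [not met]
  The prosecution does not carry Stage I.1.
The accused prevails on this issue.
— Issue II —
At Stage II.1 the prosecution must meet a substantially-more-likely showing (weight is at least 79): on (c) the weight is 81 less the opposing 7 gives net 74, which does not reach 79, so (c) does not meet the standard; on (d) the weight is 79, which does reach 79, so (d) meets the standard.
  Stage II.1 not carried; the prosecution fails its burden.
The analysis ends at Stage II.1; the accused prevails on this issue.
Per-issue: Issue I → accused; Issue II → accused. The prosecution must prevail on at least one issue; overall, the accused prevails.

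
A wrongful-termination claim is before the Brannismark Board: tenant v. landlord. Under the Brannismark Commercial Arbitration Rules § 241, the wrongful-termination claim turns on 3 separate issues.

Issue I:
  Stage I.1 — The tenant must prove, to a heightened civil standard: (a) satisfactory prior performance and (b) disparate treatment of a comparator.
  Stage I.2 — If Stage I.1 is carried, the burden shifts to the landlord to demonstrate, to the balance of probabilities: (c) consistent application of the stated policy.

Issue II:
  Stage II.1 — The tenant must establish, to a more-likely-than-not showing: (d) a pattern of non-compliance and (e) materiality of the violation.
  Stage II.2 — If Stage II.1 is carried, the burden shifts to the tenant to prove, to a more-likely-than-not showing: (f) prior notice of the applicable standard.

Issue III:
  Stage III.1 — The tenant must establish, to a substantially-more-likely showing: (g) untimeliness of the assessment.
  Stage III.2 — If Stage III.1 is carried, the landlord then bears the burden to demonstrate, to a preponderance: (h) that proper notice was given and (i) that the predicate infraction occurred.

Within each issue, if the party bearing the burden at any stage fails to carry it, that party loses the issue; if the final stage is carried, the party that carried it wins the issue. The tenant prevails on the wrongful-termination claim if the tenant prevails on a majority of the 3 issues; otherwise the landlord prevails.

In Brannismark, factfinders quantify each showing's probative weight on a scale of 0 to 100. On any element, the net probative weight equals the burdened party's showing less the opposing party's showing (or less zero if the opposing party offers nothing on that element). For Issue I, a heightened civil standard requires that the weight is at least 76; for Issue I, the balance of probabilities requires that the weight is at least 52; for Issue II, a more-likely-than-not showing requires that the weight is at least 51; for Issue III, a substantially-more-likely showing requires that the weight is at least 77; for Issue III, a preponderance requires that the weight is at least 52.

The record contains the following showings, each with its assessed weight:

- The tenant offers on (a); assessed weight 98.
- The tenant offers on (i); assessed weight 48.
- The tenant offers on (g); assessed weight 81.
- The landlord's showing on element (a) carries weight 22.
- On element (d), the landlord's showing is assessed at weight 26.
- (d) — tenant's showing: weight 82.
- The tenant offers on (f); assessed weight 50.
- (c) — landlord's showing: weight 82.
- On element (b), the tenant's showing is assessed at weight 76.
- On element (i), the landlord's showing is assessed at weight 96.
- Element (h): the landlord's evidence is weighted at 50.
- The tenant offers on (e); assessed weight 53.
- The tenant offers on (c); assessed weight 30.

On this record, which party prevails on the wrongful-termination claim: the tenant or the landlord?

— Issue I —
At Stage I.1 the tenant must meet a heightened civil standard (weight is at least 76): on (a) the weight is 98 less the opposing 22 gives net 76, ≥ 76, so (a) meets the standard; on (b) the weight is 76, ≥ 76, so (b) meets the standard.
  The tenant carries Stage I.1; the landlord now bears the burden.
At Stage I.2 the landlord must meet the balance of probabilities (weight is at least 52): on (c) the weight is 82 less the opposing 30 gives net 52, which does reach 52, so (c) meets the standard.
  Stage I.2 carried; the final stage is satisfied.
All stages carried — the landlord prevails on this issue.
— Issue II —
Stage II.1 — burden on tenant; standard: a more-likely-than-not showing (weight is at least 51).
    (d): 82 − 26 = 56 ≥ 51 [met]
    (e): 53 ≥ 51 [met]
  All elements met. The tenant retains the burden for Stage II.2.
Stage II.2 — burden on tenant; standard: a more-likely-than-not showing (weight is at least 51).
    (f): 50 < 51 [not met]
  The tenant does not carry Stage II.2.
The analysis ends at Stage II.2; the landlord prevails on this issue.
— Issue III —
Stage III.1 (tenant, a substantially-more-likely showing, weight is at least 77): (g) 81 ≥ 77 — meets.
  Stage III.1 is satisfied; the onus moves to the landlord.
Stage III.2 (landlord, a preponderance, weight is at least 52): (h) 50 < 52 — fails; (i) net 96−48=48 < 52 — fails.
  The landlord does not carry Stage III.2.
The analysis ends at Stage III.2; the tenant prevails on this issue.
Per-issue: Issue I → landlord; Issue II → landlord; Issue III → tenant. The tenant must prevail on a majority of issues; overall, the landlord prevails.

landlord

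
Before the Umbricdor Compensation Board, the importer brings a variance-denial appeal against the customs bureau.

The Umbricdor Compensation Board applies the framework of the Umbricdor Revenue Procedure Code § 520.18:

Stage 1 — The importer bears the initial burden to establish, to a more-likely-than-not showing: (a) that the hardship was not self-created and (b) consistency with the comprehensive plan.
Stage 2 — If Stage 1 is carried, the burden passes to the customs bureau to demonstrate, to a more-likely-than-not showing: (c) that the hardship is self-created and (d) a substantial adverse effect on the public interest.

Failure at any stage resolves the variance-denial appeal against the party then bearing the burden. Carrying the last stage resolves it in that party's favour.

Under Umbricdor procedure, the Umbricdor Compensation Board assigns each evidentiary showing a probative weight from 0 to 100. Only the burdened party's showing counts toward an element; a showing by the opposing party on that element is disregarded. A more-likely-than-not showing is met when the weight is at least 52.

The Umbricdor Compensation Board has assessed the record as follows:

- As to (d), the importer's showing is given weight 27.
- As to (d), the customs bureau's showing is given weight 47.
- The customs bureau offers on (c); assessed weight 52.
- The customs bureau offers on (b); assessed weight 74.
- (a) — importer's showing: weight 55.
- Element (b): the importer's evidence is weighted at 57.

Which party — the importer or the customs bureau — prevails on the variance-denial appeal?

importer

At Stage 1 the importer must meet a more-likely-than-not showing (weight is at least 52): on (a) the weight is 55, ≥ 52, so (a) meets the standard; on (b) the weight is 57 (the customs bureau's 74 is given no effect), ≥ 52, so (b) meets the standard.
  All elements met. The burden passes to the customs bureau.
At Stage 2 the customs bureau must meet a more-likely-than-not showing (weight is at least 52): on (c) the weight is 52, which does reach 52, so (c) meets the standard; on (d) the weight is 47 (the importer's 27 is given no effect), < 52, so (d) does not meet the standard.
  The customs bureau does not carry Stage 2.
The importer prevails.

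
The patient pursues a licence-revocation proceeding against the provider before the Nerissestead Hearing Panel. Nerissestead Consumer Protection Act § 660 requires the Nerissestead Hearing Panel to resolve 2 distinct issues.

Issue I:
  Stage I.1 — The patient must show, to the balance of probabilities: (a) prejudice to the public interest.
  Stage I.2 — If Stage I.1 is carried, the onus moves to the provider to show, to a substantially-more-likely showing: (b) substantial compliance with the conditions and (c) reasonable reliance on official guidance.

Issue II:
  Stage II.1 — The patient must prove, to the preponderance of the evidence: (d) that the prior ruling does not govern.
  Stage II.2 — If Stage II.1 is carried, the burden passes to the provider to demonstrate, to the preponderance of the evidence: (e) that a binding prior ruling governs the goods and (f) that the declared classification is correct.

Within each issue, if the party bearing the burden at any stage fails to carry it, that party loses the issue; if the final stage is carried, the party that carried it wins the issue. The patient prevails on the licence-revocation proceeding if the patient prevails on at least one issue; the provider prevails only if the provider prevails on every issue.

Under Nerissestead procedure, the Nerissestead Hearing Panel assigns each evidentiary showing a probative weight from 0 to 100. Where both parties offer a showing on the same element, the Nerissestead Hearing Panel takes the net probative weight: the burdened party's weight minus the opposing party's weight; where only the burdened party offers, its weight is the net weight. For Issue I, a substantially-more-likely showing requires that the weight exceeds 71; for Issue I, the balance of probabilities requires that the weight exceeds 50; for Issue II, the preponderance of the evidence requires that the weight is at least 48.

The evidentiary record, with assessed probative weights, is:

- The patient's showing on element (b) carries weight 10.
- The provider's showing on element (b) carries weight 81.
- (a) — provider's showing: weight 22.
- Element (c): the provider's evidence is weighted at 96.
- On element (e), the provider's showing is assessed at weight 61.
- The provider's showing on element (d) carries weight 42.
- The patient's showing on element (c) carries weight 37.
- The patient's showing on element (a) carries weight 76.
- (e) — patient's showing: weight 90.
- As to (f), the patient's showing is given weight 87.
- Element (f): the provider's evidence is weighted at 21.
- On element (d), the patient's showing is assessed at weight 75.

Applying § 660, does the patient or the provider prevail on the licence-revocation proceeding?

— Issue I —
Stage I.1 — burden on patient; standard: the balance of probabilities (weight exceeds 50).
    (a): 76 − 22 = 54 > 50 [met]
  Stage I.1 carried; the burden shifts to the provider.
Stage I.2 — burden on provider; standard: a substantially-more-likely showing (weight exceeds 71).
    (b): 81 − 10 = 71 ≤ 71 [not met]
    (c): 96 − 37 = 59 ≤ 71 [not met]
  The provider does not carry Stage I.2.
The patient prevails on this issue.
— Issue II —
Stage II.1 (patient, the preponderance of the evidence, weight is at least 48): (d) net 75−42=33 < 48 — fails.
  Stage II.1 not carried; the patient fails its burden.
The provider prevails on this issue.
Per-issue: Issue I → patient; Issue II → provider. The patient must prevail on at least one issue; overall, the patient prevails.

patient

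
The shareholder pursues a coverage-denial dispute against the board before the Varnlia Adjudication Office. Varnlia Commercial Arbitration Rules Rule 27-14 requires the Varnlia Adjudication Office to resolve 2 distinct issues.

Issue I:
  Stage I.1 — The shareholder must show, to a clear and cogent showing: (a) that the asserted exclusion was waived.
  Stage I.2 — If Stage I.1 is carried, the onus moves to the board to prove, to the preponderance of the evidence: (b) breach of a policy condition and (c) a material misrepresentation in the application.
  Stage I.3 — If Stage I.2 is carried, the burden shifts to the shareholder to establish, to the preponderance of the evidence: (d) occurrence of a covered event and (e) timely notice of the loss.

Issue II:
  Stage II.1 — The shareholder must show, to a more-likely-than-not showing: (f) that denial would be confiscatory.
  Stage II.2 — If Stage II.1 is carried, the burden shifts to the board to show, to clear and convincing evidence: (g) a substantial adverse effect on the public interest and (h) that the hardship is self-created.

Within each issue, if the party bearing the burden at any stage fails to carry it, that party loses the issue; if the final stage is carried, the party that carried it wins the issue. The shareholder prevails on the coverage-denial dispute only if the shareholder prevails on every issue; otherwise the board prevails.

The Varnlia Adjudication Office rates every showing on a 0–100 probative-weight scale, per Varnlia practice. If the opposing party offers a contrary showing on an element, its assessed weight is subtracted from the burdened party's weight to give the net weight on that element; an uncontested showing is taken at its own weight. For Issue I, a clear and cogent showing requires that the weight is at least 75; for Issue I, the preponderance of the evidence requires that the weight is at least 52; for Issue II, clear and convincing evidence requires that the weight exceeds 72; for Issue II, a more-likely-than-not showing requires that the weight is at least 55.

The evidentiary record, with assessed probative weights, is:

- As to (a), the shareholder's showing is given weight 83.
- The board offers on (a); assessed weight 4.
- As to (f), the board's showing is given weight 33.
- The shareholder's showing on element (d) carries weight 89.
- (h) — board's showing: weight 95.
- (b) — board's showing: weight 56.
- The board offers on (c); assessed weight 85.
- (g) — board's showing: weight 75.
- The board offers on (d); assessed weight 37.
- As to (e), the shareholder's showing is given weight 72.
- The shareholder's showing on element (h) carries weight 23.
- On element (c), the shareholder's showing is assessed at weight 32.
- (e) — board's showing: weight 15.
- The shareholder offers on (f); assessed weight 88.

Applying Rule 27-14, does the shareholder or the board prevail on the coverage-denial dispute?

— Issue I —
At Stage I.1 the shareholder must meet a clear and cogent showing (weight is at least 75): on (a) the weight is 83 less the opposing 4 gives net 79, which does reach 75, so (a) meets the standard.
  Stage I.1 is satisfied; the onus moves to the board.
At Stage I.2 the board must meet the preponderance of the evidence (weight is at least 52): on (b) the weight is 56, which does reach 52, so (b) meets the standard; on (c) the weight is 85 less the opposing 32 gives net 53, which does reach 52, so (c) meets the standard.
  The board carries Stage I.2; the shareholder now bears the burden.
At Stage I.3 the shareholder must meet the preponderance of the evidence (weight is at least 52): on (d) the weight is 89 less the opposing 37 gives net 52, which does reach 52, so (d) meets the standard; on (e) the weight is 72 less the opposing 15 gives net 57, ≥ 52, so (e) meets the standard.
  The shareholder carries the last stage.
All stages carried — the shareholder prevails on this issue.
— Issue II —
Stage II.1 — burden on shareholder; standard: a more-likely-than-not showing (weight is at least 55).
    (f): 88 − 33 = 55 ≥ 55 [met]
  Stage II.1 is satisfied; the onus moves to the board.
Stage II.2 — burden on board; standard: clear and convincing evidence (weight exceeds 72).
    (g): 75 > 72 [met]
    (h): 95 − 23 = 72 ≤ 72 [not met]
  Not every element is met, so the board fails to carry Stage II.2.
The shareholder prevails on this issue.
Per-issue: Issue I → shareholder; Issue II → shareholder. The shareholder must prevail on every issue; overall, the shareholder prevails.

shareholder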